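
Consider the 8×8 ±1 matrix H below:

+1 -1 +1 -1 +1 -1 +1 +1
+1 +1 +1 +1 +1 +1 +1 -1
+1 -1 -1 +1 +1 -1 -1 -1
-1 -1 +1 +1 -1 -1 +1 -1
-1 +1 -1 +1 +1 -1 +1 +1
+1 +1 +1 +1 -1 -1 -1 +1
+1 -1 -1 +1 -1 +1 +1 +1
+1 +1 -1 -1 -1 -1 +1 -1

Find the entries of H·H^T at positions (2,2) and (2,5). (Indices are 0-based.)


Row 2 of H: [1, -1, -1, 1, 1, -1, -1, -1].
Row 5 of H: [1, 1, 1, 1, -1, -1, -1, 1].
(H·H^T)[2][2] = Σ_j H[2][j]·H[2][j] = (1)² + (-1)² + (-1)² + (1)² + (1)² + (-1)² + (-1)² + (-1)² = 1 + 1 + 1 + 1 + 1 + 1 + 1 + 1 = 8.
(H·H^T)[2][5] = Σ_j H[2][j]·H[5][j] = (1)·(1) + (-1)·(1) + (-1)·(1) + (1)·(1) + (1)·(-1) + (-1)·(-1) + (-1)·(-1) + (-1)·(1) = 1 + -1 + -1 + 1 + -1 + 1 + 1 + -1 = 0.
So rows 2 and 5 are orthogonal; the diagonal entry equals n = 8.

(2,2) entry = 8; (2,5) entry = 0.


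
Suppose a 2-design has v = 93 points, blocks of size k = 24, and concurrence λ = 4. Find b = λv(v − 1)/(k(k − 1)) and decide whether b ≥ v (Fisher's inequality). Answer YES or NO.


b = λv(v − 1)/(k(k − 1)) = 4·93·92/(24·23) = 34224/552 = 62.
Compare with v = 93: b < v, so Fisher's inequality fails.

NO


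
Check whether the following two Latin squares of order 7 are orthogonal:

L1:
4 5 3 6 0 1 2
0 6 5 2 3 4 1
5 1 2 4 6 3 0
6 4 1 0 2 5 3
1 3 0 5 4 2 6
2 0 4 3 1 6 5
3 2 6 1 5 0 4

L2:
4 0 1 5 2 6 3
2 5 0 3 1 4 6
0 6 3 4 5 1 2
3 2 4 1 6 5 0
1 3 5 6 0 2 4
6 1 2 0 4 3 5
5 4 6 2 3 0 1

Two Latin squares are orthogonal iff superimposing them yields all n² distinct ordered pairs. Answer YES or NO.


Form the n² = 49 superimposed pairs (L1[i][j], L2[i][j]), row by row (rows and columns indexed from 0):
row 0: (4,4) (5,0) (3,1) (6,5) (0,2) (1,6) (2,3)
row 1: (0,2) (6,5) (5,0) (2,3) (3,1) (4,4) (1,6)
row 2: (5,0) (1,6) (2,3) (4,4) (6,5) (3,1) (0,2)
row 3: (6,3) (4,2) (1,4) (0,1) (2,6) (5,5) (3,0)
row 4: (1,1) (3,3) (0,5) (5,6) (4,0) (2,2) (6,4)
row 5: (2,6) (0,1) (4,2) (3,0) (1,4) (6,3) (5,5)
row 6: (3,5) (2,4) (6,6) (1,2) (5,3) (0,0) (4,1)
Orthogonality requires all 49 pairs distinct.
But the pair (0,2) repeats: cell (0,4) has L1 = 0, L2 = 2, and cell (1,0) has L1 = 0, L2 = 2.
A repeated pair means some other pair never occurs (only 28 distinct pairs out of 49), so the squares are not orthogonal.
Conclusion: NO.

NO


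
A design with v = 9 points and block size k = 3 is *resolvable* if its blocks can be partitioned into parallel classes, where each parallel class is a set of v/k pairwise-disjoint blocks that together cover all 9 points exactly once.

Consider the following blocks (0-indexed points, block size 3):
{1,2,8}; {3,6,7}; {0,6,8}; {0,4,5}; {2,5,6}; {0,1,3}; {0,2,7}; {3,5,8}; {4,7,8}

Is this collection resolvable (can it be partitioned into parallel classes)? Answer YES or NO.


v = 9, block size k = 3, number of blocks = 9.
For resolvability, blocks must partition into parallel classes of size v/k = 3.
Total blocks must therefore be a multiple of 3: 9 = 3·3 + 0 ⇒ divisible ✓.
Consider block {0,6,8}. It intersects every other block in the collection, so no parallel class of size 3 can contain it.
Since every block must belong to some parallel class in a resolution, the collection cannot be partitioned into parallel classes.
Resolvable? NO.

NO


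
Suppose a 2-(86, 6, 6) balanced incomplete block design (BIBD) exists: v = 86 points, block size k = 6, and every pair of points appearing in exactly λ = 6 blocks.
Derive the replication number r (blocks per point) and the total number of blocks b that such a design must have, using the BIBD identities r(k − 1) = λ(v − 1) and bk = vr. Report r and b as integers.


Any 2-(v, k, λ) BIBD satisfies two necessary conditions:
  (i)  Each point sits in r blocks, and counting incidences through any fixed point gives r(k − 1) = λ(v − 1), so r = λ(v − 1)/(k − 1).
  (ii) Total incidences bk = vr, so b = vr/k.
Step 1: r = λ(v − 1)/(k − 1) = 6·(86 − 1)/(6 − 1) = 6·85/5 = 510/5 = 102.
Step 2: b = vr/k = 86·102/6 = 8772/6 = 1462.
Check integrality: r = 102 ∈ Z ✓, b = 1462 ∈ Z ✓.
(These identities are necessary conditions: they determine r and b for any design with these parameters, but do not by themselves prove that one exists.)

r = 102, b = 1462.


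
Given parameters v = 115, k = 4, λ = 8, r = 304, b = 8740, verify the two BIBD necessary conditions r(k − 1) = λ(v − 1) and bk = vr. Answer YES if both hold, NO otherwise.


Condition (i): r(k − 1) = 304·3 = 912; λ(v − 1) = 8·114 = 912. Match? YES.
Condition (ii): bk = 8740·4 = 34960; vr = 115·304 = 34960. Match? YES.
Both conditions hold? YES.

YES


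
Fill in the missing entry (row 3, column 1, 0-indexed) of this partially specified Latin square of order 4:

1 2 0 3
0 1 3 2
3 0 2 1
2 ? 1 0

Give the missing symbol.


Row 3 contains symbols [0, 1, 2] — missing [3].
Column 1 contains symbols [0, 1, 2] — missing [3].
The missing symbol must appear in both missing sets; intersection = [3].
Therefore the hidden value is 3.

Missing value = 3.


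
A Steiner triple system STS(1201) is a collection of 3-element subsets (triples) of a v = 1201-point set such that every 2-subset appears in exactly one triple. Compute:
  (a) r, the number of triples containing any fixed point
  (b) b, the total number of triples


An STS(v) is a 2-(v, 3, 1) BIBD: block size k = 3, λ = 1.
Replication: r(k − 1) = λ(v − 1) ⇒ r·2 = 1201 − 1 = 1200 ⇒ r = 600.
Block count: b = v(v − 1)/6 = 1201·1200/6 = 1441200/6 = 240200.
(Check via bk = vr: 240200·3 = 720600 = 1201·600 = 720600 ✓.)

r = 600, b = 240200.


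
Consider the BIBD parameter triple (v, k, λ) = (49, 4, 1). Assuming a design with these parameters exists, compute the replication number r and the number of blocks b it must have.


Any 2-(v, k, λ) BIBD satisfies two necessary conditions:
  (i)  Each point sits in r blocks, and counting incidences through any fixed point gives r(k − 1) = λ(v − 1), so r = λ(v − 1)/(k − 1).
  (ii) Total incidences bk = vr, so b = vr/k.
Step 1: r = λ(v − 1)/(k − 1) = 1·(49 − 1)/(4 − 1) = 1·48/3 = 48/3 = 16.
Step 2: b = vr/k = 49·16/4 = 784/4 = 196.
Check integrality: r = 16 ∈ Z ✓, b = 196 ∈ Z ✓.
(These identities are necessary conditions: they determine r and b for any design with these parameters, but do not by themselves prove that one exists.)

r = 16, b = 196.


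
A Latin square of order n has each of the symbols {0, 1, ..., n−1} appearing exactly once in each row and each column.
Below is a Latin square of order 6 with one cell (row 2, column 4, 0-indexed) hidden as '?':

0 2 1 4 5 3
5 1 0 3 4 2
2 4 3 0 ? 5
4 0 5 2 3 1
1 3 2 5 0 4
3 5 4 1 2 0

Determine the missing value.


Row 2 contains symbols [0, 2, 3, 4, 5] — missing [1].
Column 4 contains symbols [0, 2, 3, 4, 5] — missing [1].
The missing symbol must appear in both missing sets; intersection = [1].
Therefore the hidden value is 1.

Missing value = 1.


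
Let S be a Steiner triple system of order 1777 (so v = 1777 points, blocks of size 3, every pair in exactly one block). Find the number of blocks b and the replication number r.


An STS(v) is a 2-(v, 3, 1) BIBD: block size k = 3, λ = 1.
Replication: r(k − 1) = λ(v − 1) ⇒ r·2 = 1777 − 1 = 1776 ⇒ r = 888.
Block count: bk = vr ⇒ b·3 = 1777·888 = 1577976 ⇒ b = 525992.
(Check via b = v(v − 1)/6 = 1777·1776/6 = 3155952/6 = 525992.)

r = 888, b = 525992.


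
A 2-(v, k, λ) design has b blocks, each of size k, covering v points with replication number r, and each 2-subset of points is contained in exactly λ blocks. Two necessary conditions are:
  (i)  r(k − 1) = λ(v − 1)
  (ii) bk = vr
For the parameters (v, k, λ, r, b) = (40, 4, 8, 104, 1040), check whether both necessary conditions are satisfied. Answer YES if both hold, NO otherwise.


Condition (i): r(k − 1) = 104·3 = 312; λ(v − 1) = 8·39 = 312. Match? YES.
Condition (ii): bk = 1040·4 = 4160; vr = 40·104 = 4160. Match? YES.
Both conditions hold? YES.

YES


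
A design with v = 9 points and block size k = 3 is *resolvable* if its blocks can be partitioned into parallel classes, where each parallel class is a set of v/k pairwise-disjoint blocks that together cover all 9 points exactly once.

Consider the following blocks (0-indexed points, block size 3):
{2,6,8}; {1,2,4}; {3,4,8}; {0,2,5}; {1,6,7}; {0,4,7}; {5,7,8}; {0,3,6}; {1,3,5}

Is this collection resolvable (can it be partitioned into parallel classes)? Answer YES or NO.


v = 9, block size k = 3, number of blocks = 9.
For resolvability, blocks must partition into parallel classes of size v/k = 3.
Total blocks must therefore be a multiple of 3: 9 = 3·3 + 0 ⇒ divisible ✓.
Greedy packing gives 3 candidate class(es). Each should be a full parallel class (size 3, covers all 9 points).
  Class 1 (3 blocks): {2,6,8}; {0,4,7}; {1,3,5}. Points covered: [0, 1, 2, 3, 4, 5, 6, 7, 8].
  Class 2 (3 blocks): {1,2,4}; {5,7,8}; {0,3,6}. Points covered: [0, 1, 2, 3, 4, 5, 6, 7, 8].
  Class 3 (3 blocks): {3,4,8}; {0,2,5}; {1,6,7}. Points covered: [0, 1, 2, 3, 4, 5, 6, 7, 8].
All classes full (size 3)? YES. All classes cover every point? YES.
Resolvable? YES.

YES


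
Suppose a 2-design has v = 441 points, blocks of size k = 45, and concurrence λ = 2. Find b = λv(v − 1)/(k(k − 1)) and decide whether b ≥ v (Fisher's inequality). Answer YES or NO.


b = λv(v − 1)/(k(k − 1)) = 2·441·440/(45·44) = 388080/1980 = 196.
Compare with v = 441: b < v, so Fisher's inequality fails.

NO


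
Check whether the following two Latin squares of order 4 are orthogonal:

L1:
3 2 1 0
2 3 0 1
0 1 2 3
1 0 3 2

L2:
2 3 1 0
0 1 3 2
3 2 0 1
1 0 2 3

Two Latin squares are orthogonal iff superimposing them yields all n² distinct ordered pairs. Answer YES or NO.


Form the n² = 16 superimposed pairs (L1[i][j], L2[i][j]), row by row (rows and columns indexed from 0):
row 0: (3,2) (2,3) (1,1) (0,0)
row 1: (2,0) (3,1) (0,3) (1,2)
row 2: (0,3) (1,2) (2,0) (3,1)
row 3: (1,1) (0,0) (3,2) (2,3)
Orthogonality requires all 16 pairs distinct.
But the pair (0,3) repeats: cell (1,2) has L1 = 0, L2 = 3, and cell (2,0) has L1 = 0, L2 = 3.
A repeated pair means some other pair never occurs (only 8 distinct pairs out of 16), so the squares are not orthogonal.
Conclusion: NO.

NO


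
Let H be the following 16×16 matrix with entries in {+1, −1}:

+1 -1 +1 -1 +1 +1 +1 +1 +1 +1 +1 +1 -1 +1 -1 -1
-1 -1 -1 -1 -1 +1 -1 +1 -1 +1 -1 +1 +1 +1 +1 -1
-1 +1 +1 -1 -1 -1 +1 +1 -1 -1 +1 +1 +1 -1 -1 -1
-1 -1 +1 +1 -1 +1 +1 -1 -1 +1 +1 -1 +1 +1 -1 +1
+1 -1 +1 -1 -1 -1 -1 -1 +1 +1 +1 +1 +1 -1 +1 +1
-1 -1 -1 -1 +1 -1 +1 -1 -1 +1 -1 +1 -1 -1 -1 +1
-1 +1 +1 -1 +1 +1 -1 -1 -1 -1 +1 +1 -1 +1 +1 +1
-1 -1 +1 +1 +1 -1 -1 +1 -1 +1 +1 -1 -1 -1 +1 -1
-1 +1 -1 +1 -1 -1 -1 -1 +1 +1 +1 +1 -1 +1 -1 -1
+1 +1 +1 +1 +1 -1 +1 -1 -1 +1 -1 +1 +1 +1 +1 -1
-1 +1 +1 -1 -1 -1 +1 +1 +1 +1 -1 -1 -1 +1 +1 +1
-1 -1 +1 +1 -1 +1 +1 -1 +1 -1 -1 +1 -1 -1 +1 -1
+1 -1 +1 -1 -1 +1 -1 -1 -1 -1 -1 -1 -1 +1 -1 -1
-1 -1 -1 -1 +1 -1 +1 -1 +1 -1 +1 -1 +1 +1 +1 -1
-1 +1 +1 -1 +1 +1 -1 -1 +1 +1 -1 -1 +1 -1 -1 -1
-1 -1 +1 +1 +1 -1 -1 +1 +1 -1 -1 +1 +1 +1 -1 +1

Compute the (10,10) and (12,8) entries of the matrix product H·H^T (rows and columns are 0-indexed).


Row 8 of H: [-1, 1, -1, 1, -1, -1, -1, -1, 1, 1, 1, 1, -1, 1, -1, -1].
Row 10 of H: [-1, 1, 1, -1, -1, -1, 1, 1, 1, 1, -1, -1, -1, 1, 1, 1].
Row 12 of H: [1, -1, 1, -1, -1, 1, -1, -1, -1, -1, -1, -1, -1, 1, -1, -1].
(H·H^T)[10][10] = Σ_j H[10][j]·H[10][j] = (-1)² + (1)² + (1)² + (-1)² + (-1)² + (-1)² + (1)² + (1)² + (1)² + (1)² + (-1)² + (-1)² + (-1)² + (1)² + (1)² + (1)² = 1 + 1 + 1 + 1 + 1 + 1 + 1 + 1 + 1 + 1 + 1 + 1 + 1 + 1 + 1 + 1 = 16.
(H·H^T)[12][8] = Σ_j H[12][j]·H[8][j] = (1)·(-1) + (-1)·(1) + (1)·(-1) + (-1)·(1) + (-1)·(-1) + (1)·(-1) + (-1)·(-1) + (-1)·(-1) + (-1)·(1) + (-1)·(1) + (-1)·(1) + (-1)·(1) + (-1)·(-1) + (1)·(1) + (-1)·(-1) + (-1)·(-1) = -1 + -1 + -1 + -1 + 1 + -1 + 1 + 1 + -1 + -1 + -1 + -1 + 1 + 1 + 1 + 1 = -2.
Rows 12 and 8 are not orthogonal (dot product = -2 ≠ 0), so H is not a Hadamard matrix.

(10,10) entry = 16; (12,8) entry = -2.


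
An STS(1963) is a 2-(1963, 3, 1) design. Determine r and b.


An STS(v) is a 2-(v, 3, 1) BIBD: block size k = 3, λ = 1.
Replication: r(k − 1) = λ(v − 1) ⇒ r·2 = 1963 − 1 = 1962 ⇒ r = 981.
Block count: b = v(v − 1)/6 = 1963·1962/6 = 3851406/6 = 641901.

r = 981, b = 641901.


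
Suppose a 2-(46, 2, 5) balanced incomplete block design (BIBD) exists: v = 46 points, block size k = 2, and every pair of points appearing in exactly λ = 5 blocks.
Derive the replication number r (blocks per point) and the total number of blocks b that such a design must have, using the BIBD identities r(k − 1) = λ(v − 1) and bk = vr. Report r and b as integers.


Any 2-(v, k, λ) BIBD satisfies two necessary conditions:
  (i)  Each point sits in r blocks, and counting incidences through any fixed point gives r(k − 1) = λ(v − 1), so r = λ(v − 1)/(k − 1).
  (ii) Total incidences bk = vr, so b = vr/k.
Step 1: r = λ(v − 1)/(k − 1) = 5·(46 − 1)/(2 − 1) = 5·45/1 = 225/1 = 225.
Step 2: b = vr/k = 46·225/2 = 10350/2 = 5175.
Check integrality: r = 225 ∈ Z ✓, b = 5175 ∈ Z ✓.
(These identities are necessary conditions: they determine r and b for any design with these parameters, but do not by themselves prove that one exists.)

r = 225, b = 5175.


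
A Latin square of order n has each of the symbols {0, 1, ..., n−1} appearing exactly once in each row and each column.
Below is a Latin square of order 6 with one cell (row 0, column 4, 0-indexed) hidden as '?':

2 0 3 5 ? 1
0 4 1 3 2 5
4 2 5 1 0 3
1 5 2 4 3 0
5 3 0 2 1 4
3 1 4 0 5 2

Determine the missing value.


Row 0 contains symbols [0, 1, 2, 3, 5] — missing [4].
Column 4 contains symbols [0, 1, 2, 3, 5] — missing [4].
The missing symbol must appear in both missing sets; intersection = [4].
Therefore the hidden value is 4.

Missing value = 4.


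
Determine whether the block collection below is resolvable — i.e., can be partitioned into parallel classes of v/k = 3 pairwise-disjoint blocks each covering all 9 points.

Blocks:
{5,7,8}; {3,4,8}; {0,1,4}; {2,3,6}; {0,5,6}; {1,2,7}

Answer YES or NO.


v = 9, block size k = 3, number of blocks = 6.
For resolvability, blocks must partition into parallel classes of size v/k = 3.
Total blocks must therefore be a multiple of 3: 6 = 3·2 + 0 ⇒ divisible ✓.
Greedy packing gives 2 candidate class(es). Each should be a full parallel class (size 3, covers all 9 points).
  Class 1 (3 blocks): {5,7,8}; {0,1,4}; {2,3,6}. Points covered: [0, 1, 2, 3, 4, 5, 6, 7, 8].
  Class 2 (3 blocks): {3,4,8}; {0,5,6}; {1,2,7}. Points covered: [0, 1, 2, 3, 4, 5, 6, 7, 8].
All classes full (size 3)? YES. All classes cover every point? YES.
Resolvable? YES.

YES


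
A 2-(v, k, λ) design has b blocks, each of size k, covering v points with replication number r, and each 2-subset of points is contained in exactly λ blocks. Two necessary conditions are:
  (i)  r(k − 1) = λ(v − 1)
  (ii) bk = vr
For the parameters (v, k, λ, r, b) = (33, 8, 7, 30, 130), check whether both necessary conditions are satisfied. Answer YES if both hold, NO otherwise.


Condition (i): r(k − 1) = 30·7 = 210; λ(v − 1) = 7·32 = 224. Match? NO.
Condition (ii): bk = 130·8 = 1040; vr = 33·30 = 990. Match? NO.
Both conditions hold? NO.

NO


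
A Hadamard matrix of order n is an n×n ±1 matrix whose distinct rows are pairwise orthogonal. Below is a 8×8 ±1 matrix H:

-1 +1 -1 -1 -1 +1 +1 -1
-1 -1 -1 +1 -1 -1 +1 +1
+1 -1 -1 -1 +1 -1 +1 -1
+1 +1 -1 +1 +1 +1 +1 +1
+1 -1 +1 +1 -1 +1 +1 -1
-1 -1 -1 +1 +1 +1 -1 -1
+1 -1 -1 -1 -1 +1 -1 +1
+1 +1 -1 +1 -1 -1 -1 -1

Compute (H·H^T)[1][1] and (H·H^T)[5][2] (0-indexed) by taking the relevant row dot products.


Row 1 of H: [-1, -1, -1, 1, -1, -1, 1, 1].
Row 2 of H: [1, -1, -1, -1, 1, -1, 1, -1].
Row 5 of H: [-1, -1, -1, 1, 1, 1, -1, -1].
(H·H^T)[1][1] = Σ_j H[1][j]·H[1][j] = (-1)² + (-1)² + (-1)² + (1)² + (-1)² + (-1)² + (1)² + (1)² = 1 + 1 + 1 + 1 + 1 + 1 + 1 + 1 = 8.
(H·H^T)[5][2] = Σ_j H[5][j]·H[2][j] = (-1)·(1) + (-1)·(-1) + (-1)·(-1) + (1)·(-1) + (1)·(1) + (1)·(-1) + (-1)·(1) + (-1)·(-1) = -1 + 1 + 1 + -1 + 1 + -1 + -1 + 1 = 0.
So rows 5 and 2 are orthogonal; the diagonal entry equals n = 8.

(1,1) entry = 8; (5,2) entry = 0.


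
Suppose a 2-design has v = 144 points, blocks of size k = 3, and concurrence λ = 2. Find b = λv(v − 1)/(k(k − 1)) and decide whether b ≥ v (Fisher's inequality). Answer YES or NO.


r = λ(v − 1)/(k − 1) = 2·143/2 = 143.
b = vr/k = 144·143/3 = 6864.
Fisher's inequality: b ≥ v ⇔ 6864 ≥ 144? YES.

YES


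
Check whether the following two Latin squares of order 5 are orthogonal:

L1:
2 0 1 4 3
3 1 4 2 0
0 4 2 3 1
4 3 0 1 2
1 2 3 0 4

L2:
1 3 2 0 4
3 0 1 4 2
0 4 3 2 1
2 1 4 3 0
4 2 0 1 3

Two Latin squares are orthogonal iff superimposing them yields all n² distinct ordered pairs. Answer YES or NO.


Form the n² = 25 superimposed pairs (L1[i][j], L2[i][j]), row by row (rows and columns indexed from 0):
row 0: (2,1) (0,3) (1,2) (4,0) (3,4)
row 1: (3,3) (1,0) (4,1) (2,4) (0,2)
row 2: (0,0) (4,4) (2,3) (3,2) (1,1)
row 3: (4,2) (3,1) (0,4) (1,3) (2,0)
row 4: (1,4) (2,2) (3,0) (0,1) (4,3)
Orthogonality requires all 25 pairs distinct.
Check by first coordinate: for each symbol s of L1, list the L2 entries in the n cells where L1 = s; they must all differ.
  L1 = 0: L2 entries (in reading order) 3, 2, 0, 4, 1 — all 5 distinct ✓
  L1 = 1: L2 entries (in reading order) 2, 0, 1, 3, 4 — all 5 distinct ✓
  L1 = 2: L2 entries (in reading order) 1, 4, 3, 0, 2 — all 5 distinct ✓
  L1 = 3: L2 entries (in reading order) 4, 3, 2, 1, 0 — all 5 distinct ✓
  L1 = 4: L2 entries (in reading order) 0, 1, 4, 2, 3 — all 5 distinct ✓
Every symbol of L1 meets every symbol of L2 exactly once, so all 25 pairs are distinct (25 of 25).
Conclusion: YES.

YES


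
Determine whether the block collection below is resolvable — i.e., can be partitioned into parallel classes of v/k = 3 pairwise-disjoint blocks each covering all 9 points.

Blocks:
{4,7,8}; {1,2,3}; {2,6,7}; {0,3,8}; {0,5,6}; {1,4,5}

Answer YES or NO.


v = 9, block size k = 3, number of blocks = 6.
For resolvability, blocks must partition into parallel classes of size v/k = 3.
Total blocks must therefore be a multiple of 3: 6 = 3·2 + 0 ⇒ divisible ✓.
Greedy packing gives 2 candidate class(es). Each should be a full parallel class (size 3, covers all 9 points).
  Class 1 (3 blocks): {4,7,8}; {1,2,3}; {0,5,6}. Points covered: [0, 1, 2, 3, 4, 5, 6, 7, 8].
  Class 2 (3 blocks): {2,6,7}; {0,3,8}; {1,4,5}. Points covered: [0, 1, 2, 3, 4, 5, 6, 7, 8].
All classes full (size 3)? YES. All classes cover every point? YES.
Resolvable? YES.

YES


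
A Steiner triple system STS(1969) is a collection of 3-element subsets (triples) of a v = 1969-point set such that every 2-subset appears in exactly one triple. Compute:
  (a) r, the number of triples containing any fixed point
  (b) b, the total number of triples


An STS(v) is a 2-(v, 3, 1) BIBD: block size k = 3, λ = 1.
Replication: r(k − 1) = λ(v − 1) ⇒ r·2 = 1969 − 1 = 1968 ⇒ r = 984.
Block count: bk = vr ⇒ b·3 = 1969·984 = 1937496 ⇒ b = 645832.

r = 984, b = 645832.


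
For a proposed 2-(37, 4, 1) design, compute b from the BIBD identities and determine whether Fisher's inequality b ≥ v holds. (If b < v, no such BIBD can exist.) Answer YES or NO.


b = λv(v − 1)/(k(k − 1)) = 1·37·36/(4·3) = 1332/12 = 111.
Compare with v = 37: b ≥ v, so Fisher's inequality holds.

YES


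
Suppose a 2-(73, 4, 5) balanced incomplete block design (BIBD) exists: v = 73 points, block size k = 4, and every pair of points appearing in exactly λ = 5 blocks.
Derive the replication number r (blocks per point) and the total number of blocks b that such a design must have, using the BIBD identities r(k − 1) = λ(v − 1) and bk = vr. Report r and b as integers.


Any 2-(v, k, λ) BIBD satisfies two necessary conditions:
  (i)  Each point sits in r blocks, and counting incidences through any fixed point gives r(k − 1) = λ(v − 1), so r = λ(v − 1)/(k − 1).
  (ii) Total incidences bk = vr, so b = vr/k.
Step 1: r = λ(v − 1)/(k − 1) = 5·(73 − 1)/(4 − 1) = 5·72/3 = 360/3 = 120.
Step 2: b = vr/k = 73·120/4 = 8760/4 = 2190.
Check integrality: r = 120 ∈ Z ✓, b = 2190 ∈ Z ✓.
(These identities are necessary conditions: they determine r and b for any design with these parameters, but do not by themselves prove that one exists.)

r = 120, b = 2190.


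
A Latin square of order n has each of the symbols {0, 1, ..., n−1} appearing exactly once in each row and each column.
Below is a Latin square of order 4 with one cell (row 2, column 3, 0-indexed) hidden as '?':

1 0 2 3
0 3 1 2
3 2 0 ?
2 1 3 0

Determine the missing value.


Row 2 contains symbols [0, 2, 3] — missing [1].
Column 3 contains symbols [0, 2, 3] — missing [1].
The missing symbol must appear in both missing sets; intersection = [1].
Therefore the hidden value is 1.

Missing value = 1.


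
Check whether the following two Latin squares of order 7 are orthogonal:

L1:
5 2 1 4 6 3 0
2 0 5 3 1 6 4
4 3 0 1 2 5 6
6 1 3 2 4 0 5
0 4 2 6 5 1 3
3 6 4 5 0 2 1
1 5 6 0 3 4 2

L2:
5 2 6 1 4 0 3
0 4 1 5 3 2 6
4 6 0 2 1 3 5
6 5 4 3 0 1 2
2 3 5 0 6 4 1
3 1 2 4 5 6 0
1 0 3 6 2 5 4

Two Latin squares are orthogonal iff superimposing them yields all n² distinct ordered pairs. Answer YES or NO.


Form the n² = 49 superimposed pairs (L1[i][j], L2[i][j]), row by row (rows and columns indexed from 0):
row 0: (5,5) (2,2) (1,6) (4,1) (6,4) (3,0) (0,3)
row 1: (2,0) (0,4) (5,1) (3,5) (1,3) (6,2) (4,6)
row 2: (4,4) (3,6) (0,0) (1,2) (2,1) (5,3) (6,5)
row 3: (6,6) (1,5) (3,4) (2,3) (4,0) (0,1) (5,2)
row 4: (0,2) (4,3) (2,5) (6,0) (5,6) (1,4) (3,1)
row 5: (3,3) (6,1) (4,2) (5,4) (0,5) (2,6) (1,0)
row 6: (1,1) (5,0) (6,3) (0,6) (3,2) (4,5) (2,4)
Orthogonality requires all 49 pairs distinct.
Check by first coordinate: for each symbol s of L1, list the L2 entries in the n cells where L1 = s; they must all differ.
  L1 = 0: L2 entries (in reading order) 3, 4, 0, 1, 2, 5, 6 — all 7 distinct ✓
  L1 = 1: L2 entries (in reading order) 6, 3, 2, 5, 4, 0, 1 — all 7 distinct ✓
  L1 = 2: L2 entries (in reading order) 2, 0, 1, 3, 5, 6, 4 — all 7 distinct ✓
  L1 = 3: L2 entries (in reading order) 0, 5, 6, 4, 1, 3, 2 — all 7 distinct ✓
  L1 = 4: L2 entries (in reading order) 1, 6, 4, 0, 3, 2, 5 — all 7 distinct ✓
  L1 = 5: L2 entries (in reading order) 5, 1, 3, 2, 6, 4, 0 — all 7 distinct ✓
  L1 = 6: L2 entries (in reading order) 4, 2, 5, 6, 0, 1, 3 — all 7 distinct ✓
Every symbol of L1 meets every symbol of L2 exactly once, so all 49 pairs are distinct (49 of 49).
Conclusion: YES.

YES


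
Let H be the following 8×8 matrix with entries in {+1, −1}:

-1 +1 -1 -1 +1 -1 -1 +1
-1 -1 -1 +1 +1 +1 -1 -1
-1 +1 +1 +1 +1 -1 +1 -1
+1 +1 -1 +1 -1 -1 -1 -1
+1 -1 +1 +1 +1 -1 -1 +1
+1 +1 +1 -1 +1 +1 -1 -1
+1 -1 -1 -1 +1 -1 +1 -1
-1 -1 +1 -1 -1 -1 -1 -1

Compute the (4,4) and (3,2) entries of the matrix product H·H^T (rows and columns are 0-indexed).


Row 2 of H: [-1, 1, 1, 1, 1, -1, 1, -1].
Row 3 of H: [1, 1, -1, 1, -1, -1, -1, -1].
Row 4 of H: [1, -1, 1, 1, 1, -1, -1, 1].
(H·H^T)[4][4] = Σ_j H[4][j]·H[4][j] = (1)² + (-1)² + (1)² + (1)² + (1)² + (-1)² + (-1)² + (1)² = 1 + 1 + 1 + 1 + 1 + 1 + 1 + 1 = 8.
(H·H^T)[3][2] = Σ_j H[3][j]·H[2][j] = (1)·(-1) + (1)·(1) + (-1)·(1) + (1)·(1) + (-1)·(1) + (-1)·(-1) + (-1)·(1) + (-1)·(-1) = -1 + 1 + -1 + 1 + -1 + 1 + -1 + 1 = 0.
So rows 3 and 2 are orthogonal; the diagonal entry equals n = 8.

(4,4) entry = 8; (3,2) entry = 0.


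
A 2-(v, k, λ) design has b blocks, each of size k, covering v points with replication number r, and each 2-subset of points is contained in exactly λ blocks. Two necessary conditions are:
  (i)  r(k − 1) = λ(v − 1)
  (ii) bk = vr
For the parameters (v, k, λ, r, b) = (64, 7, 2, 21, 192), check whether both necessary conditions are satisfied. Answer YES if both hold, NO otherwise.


Condition (i): r(k − 1) = 21·6 = 126; λ(v − 1) = 2·63 = 126. Match? YES.
Condition (ii): bk = 192·7 = 1344; vr = 64·21 = 1344. Match? YES.
Both conditions hold? YES.

YES


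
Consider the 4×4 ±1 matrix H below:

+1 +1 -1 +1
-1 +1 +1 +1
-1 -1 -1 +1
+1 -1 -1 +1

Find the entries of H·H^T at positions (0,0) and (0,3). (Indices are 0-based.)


Row 0 of H: [1, 1, -1, 1].
Row 3 of H: [1, -1, -1, 1].
(H·H^T)[0][0] = Σ_j H[0][j]·H[0][j] = (1)² + (1)² + (-1)² + (1)² = 1 + 1 + 1 + 1 = 4.
(H·H^T)[0][3] = Σ_j H[0][j]·H[3][j] = (1)·(1) + (1)·(-1) + (-1)·(-1) + (1)·(1) = 1 + -1 + 1 + 1 = 2.
Rows 0 and 3 are not orthogonal (dot product = 2 ≠ 0), so H is not a Hadamard matrix.

(0,0) entry = 4; (0,3) entry = 2.


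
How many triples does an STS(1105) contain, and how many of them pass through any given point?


An STS(v) is a 2-(v, 3, 1) BIBD: block size k = 3, λ = 1.
Replication: r(k − 1) = λ(v − 1) ⇒ r·2 = 1105 − 1 = 1104 ⇒ r = 552.
Block count: bk = vr ⇒ b·3 = 1105·552 = 609960 ⇒ b = 203320.

r = 552, b = 203320.


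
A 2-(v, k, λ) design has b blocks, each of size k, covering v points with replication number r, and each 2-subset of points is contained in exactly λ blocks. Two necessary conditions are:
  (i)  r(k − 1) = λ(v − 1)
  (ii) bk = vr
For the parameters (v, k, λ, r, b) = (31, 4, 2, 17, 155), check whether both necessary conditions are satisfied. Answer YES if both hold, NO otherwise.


Condition (i): r(k − 1) = 17·3 = 51; λ(v − 1) = 2·30 = 60. Match? NO.
Condition (ii): bk = 155·4 = 620; vr = 31·17 = 527. Match? NO.
Both conditions hold? NO.

NO


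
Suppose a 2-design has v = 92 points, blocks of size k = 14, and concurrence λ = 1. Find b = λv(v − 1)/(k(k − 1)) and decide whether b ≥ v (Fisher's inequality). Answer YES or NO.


r = λ(v − 1)/(k − 1) = 1·91/13 = 7.
b = vr/k = 92·7/14 = 46.
Fisher's inequality: b ≥ v ⇔ 46 ≥ 92? NO.

NO


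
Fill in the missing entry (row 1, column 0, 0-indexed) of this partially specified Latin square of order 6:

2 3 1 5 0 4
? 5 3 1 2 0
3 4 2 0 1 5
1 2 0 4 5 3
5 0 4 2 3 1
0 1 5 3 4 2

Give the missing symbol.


Row 1 contains symbols [0, 1, 2, 3, 5] — missing [4].
Column 0 contains symbols [0, 1, 2, 3, 5] — missing [4].
The missing symbol must appear in both missing sets; intersection = [4].
Therefore the hidden value is 4.

Missing value = 4.


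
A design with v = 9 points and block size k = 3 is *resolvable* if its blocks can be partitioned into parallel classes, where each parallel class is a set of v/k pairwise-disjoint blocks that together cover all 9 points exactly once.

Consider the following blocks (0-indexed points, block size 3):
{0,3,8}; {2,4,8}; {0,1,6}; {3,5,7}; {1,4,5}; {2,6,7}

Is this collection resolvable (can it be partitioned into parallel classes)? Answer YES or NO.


v = 9, block size k = 3, number of blocks = 6.
For resolvability, blocks must partition into parallel classes of size v/k = 3.
Total blocks must therefore be a multiple of 3: 6 = 3·2 + 0 ⇒ divisible ✓.
Greedy packing gives 2 candidate class(es). Each should be a full parallel class (size 3, covers all 9 points).
  Class 1 (3 blocks): {0,3,8}; {1,4,5}; {2,6,7}. Points covered: [0, 1, 2, 3, 4, 5, 6, 7, 8].
  Class 2 (3 blocks): {2,4,8}; {0,1,6}; {3,5,7}. Points covered: [0, 1, 2, 3, 4, 5, 6, 7, 8].
All classes full (size 3)? YES. All classes cover every point? YES.
Resolvable? YES.

YES


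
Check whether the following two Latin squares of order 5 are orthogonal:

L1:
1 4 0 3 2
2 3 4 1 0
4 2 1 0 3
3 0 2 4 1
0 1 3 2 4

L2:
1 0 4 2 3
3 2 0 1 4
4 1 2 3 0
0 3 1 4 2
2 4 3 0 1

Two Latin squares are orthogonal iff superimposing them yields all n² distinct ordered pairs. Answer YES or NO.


Form the n² = 25 superimposed pairs (L1[i][j], L2[i][j]), row by row (rows and columns indexed from 0):
row 0: (1,1) (4,0) (0,4) (3,2) (2,3)
row 1: (2,3) (3,2) (4,0) (1,1) (0,4)
row 2: (4,4) (2,1) (1,2) (0,3) (3,0)
row 3: (3,0) (0,3) (2,1) (4,4) (1,2)
row 4: (0,2) (1,4) (3,3) (2,0) (4,1)
Orthogonality requires all 25 pairs distinct.
But the pair (2,3) repeats: cell (0,4) has L1 = 2, L2 = 3, and cell (1,0) has L1 = 2, L2 = 3.
A repeated pair means some other pair never occurs (only 15 distinct pairs out of 25), so the squares are not orthogonal.
Conclusion: NO.

NO


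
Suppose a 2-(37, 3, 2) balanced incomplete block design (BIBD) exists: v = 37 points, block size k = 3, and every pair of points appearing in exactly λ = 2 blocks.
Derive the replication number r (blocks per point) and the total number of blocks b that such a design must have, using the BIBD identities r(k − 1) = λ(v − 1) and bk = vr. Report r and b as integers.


Any 2-(v, k, λ) BIBD satisfies two necessary conditions:
  (i)  Each point sits in r blocks, and counting incidences through any fixed point gives r(k − 1) = λ(v − 1), so r = λ(v − 1)/(k − 1).
  (ii) Total incidences bk = vr, so b = vr/k.
Step 1: r = λ(v − 1)/(k − 1) = 2·(37 − 1)/(3 − 1) = 2·36/2 = 72/2 = 36.
Step 2: b = vr/k = 37·36/3 = 1332/3 = 444.
Check integrality: r = 36 ∈ Z ✓, b = 444 ∈ Z ✓.
(These identities are necessary conditions: they determine r and b for any design with these parameters, but do not by themselves prove that one exists.)

r = 36, b = 444.


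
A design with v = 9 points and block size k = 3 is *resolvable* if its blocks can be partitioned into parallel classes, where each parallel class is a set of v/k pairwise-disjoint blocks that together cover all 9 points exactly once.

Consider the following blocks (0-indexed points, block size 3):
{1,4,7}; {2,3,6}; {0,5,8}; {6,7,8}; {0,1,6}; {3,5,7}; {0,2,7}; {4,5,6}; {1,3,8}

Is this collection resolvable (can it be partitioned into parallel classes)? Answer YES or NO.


v = 9, block size k = 3, number of blocks = 9.
For resolvability, blocks must partition into parallel classes of size v/k = 3.
Total blocks must therefore be a multiple of 3: 9 = 3·3 + 0 ⇒ divisible ✓.
Consider block {6,7,8}. It intersects every other block in the collection, so no parallel class of size 3 can contain it.
Since every block must belong to some parallel class in a resolution, the collection cannot be partitioned into parallel classes.
Resolvable? NO.

NO


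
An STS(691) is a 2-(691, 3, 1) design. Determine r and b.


An STS(v) is a 2-(v, 3, 1) BIBD: block size k = 3, λ = 1.
Replication: r(k − 1) = λ(v − 1) ⇒ r·2 = 691 − 1 = 690 ⇒ r = 345.
Block count: bk = vr ⇒ b·3 = 691·345 = 238395 ⇒ b = 79465.
(Check via b = v(v − 1)/6 = 691·690/6 = 476790/6 = 79465.)

r = 345, b = 79465.


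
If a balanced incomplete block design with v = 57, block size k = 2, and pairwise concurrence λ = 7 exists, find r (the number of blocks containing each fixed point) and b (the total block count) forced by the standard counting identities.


Any 2-(v, k, λ) BIBD satisfies two necessary conditions:
  (i)  Each point sits in r blocks, and counting incidences through any fixed point gives r(k − 1) = λ(v − 1), so r = λ(v − 1)/(k − 1).
  (ii) Total incidences bk = vr, so b = vr/k.
Step 1: r = λ(v − 1)/(k − 1) = 7·(57 − 1)/(2 − 1) = 7·56/1 = 392/1 = 392.
Step 2: b = vr/k = 57·392/2 = 22344/2 = 11172.
Check integrality: r = 392 ∈ Z ✓, b = 11172 ∈ Z ✓.
(These identities are necessary conditions: they determine r and b for any design with these parameters, but do not by themselves prove that one exists.)

r = 392, b = 11172.


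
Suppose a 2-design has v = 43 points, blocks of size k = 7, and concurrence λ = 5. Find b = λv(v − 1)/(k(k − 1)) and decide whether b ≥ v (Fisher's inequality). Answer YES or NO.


r = λ(v − 1)/(k − 1) = 5·42/6 = 35.
b = vr/k = 43·35/7 = 215.
Fisher's inequality: b ≥ v ⇔ 215 ≥ 43? YES.

YES


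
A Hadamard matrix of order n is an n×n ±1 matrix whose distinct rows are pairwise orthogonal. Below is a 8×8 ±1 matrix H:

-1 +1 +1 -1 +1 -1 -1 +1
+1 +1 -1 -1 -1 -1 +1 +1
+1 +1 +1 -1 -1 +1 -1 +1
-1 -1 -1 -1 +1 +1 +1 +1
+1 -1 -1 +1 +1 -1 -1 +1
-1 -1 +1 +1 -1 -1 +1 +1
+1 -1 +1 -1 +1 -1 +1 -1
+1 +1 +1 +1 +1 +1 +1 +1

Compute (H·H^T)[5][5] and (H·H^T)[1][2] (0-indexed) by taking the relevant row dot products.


Row 1 of H: [1, 1, -1, -1, -1, -1, 1, 1].
Row 2 of H: [1, 1, 1, -1, -1, 1, -1, 1].
Row 5 of H: [-1, -1, 1, 1, -1, -1, 1, 1].
(H·H^T)[5][5] = Σ_j H[5][j]·H[5][j] = (-1)² + (-1)² + (1)² + (1)² + (-1)² + (-1)² + (1)² + (1)² = 1 + 1 + 1 + 1 + 1 + 1 + 1 + 1 = 8.
(H·H^T)[1][2] = Σ_j H[1][j]·H[2][j] = (1)·(1) + (1)·(1) + (-1)·(1) + (-1)·(-1) + (-1)·(-1) + (-1)·(1) + (1)·(-1) + (1)·(1) = 1 + 1 + -1 + 1 + 1 + -1 + -1 + 1 = 2.
Rows 1 and 2 are not orthogonal (dot product = 2 ≠ 0), so H is not a Hadamard matrix.

(5,5) entry = 8; (1,2) entry = 2.


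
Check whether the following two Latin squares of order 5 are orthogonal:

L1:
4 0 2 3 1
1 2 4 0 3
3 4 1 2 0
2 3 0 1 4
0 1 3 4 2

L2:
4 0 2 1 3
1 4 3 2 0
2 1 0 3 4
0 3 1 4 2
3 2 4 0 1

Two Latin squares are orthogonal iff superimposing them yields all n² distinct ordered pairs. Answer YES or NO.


Form the n² = 25 superimposed pairs (L1[i][j], L2[i][j]), row by row (rows and columns indexed from 0):
row 0: (4,4) (0,0) (2,2) (3,1) (1,3)
row 1: (1,1) (2,4) (4,3) (0,2) (3,0)
row 2: (3,2) (4,1) (1,0) (2,3) (0,4)
row 3: (2,0) (3,3) (0,1) (1,4) (4,2)
row 4: (0,3) (1,2) (3,4) (4,0) (2,1)
Orthogonality requires all 25 pairs distinct.
Check by first coordinate: for each symbol s of L1, list the L2 entries in the n cells where L1 = s; they must all differ.
  L1 = 0: L2 entries (in reading order) 0, 2, 4, 1, 3 — all 5 distinct ✓
  L1 = 1: L2 entries (in reading order) 3, 1, 0, 4, 2 — all 5 distinct ✓
  L1 = 2: L2 entries (in reading order) 2, 4, 3, 0, 1 — all 5 distinct ✓
  L1 = 3: L2 entries (in reading order) 1, 0, 2, 3, 4 — all 5 distinct ✓
  L1 = 4: L2 entries (in reading order) 4, 3, 1, 2, 0 — all 5 distinct ✓
Every symbol of L1 meets every symbol of L2 exactly once, so all 25 pairs are distinct (25 of 25).
Conclusion: YES.

YES


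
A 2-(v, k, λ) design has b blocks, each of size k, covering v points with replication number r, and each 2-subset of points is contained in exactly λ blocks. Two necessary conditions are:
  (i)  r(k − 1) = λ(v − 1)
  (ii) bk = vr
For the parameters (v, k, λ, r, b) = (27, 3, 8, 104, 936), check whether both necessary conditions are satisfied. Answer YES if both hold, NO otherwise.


Condition (i): r(k − 1) = 104·2 = 208; λ(v − 1) = 8·26 = 208. Match? YES.
Condition (ii): bk = 936·3 = 2808; vr = 27·104 = 2808. Match? YES.
Both conditions hold? YES.

YES


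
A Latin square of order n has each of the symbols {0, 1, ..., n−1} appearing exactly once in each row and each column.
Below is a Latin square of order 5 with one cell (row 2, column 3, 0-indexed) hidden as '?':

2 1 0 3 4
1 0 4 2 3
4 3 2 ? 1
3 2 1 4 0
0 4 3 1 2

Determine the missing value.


Row 2 contains symbols [1, 2, 3, 4] — missing [0].
Column 3 contains symbols [1, 2, 3, 4] — missing [0].
The missing symbol must appear in both missing sets; intersection = [0].
Therefore the hidden value is 0.

Missing value = 0.


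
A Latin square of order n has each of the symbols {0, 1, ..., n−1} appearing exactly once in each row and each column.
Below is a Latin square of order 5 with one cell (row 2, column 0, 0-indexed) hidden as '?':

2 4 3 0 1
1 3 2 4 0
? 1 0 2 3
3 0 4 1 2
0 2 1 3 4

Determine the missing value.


Row 2 contains symbols [0, 1, 2, 3] — missing [4].
Column 0 contains symbols [0, 1, 2, 3] — missing [4].
The missing symbol must appear in both missing sets; intersection = [4].
Therefore the hidden value is 4.

Missing value = 4.


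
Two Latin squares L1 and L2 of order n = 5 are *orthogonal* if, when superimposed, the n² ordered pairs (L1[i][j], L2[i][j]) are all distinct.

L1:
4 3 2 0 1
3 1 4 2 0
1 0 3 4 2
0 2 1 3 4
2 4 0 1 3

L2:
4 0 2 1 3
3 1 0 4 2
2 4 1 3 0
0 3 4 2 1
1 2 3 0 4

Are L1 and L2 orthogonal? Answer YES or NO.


Form the n² = 25 superimposed pairs (L1[i][j], L2[i][j]), row by row (rows and columns indexed from 0):
row 0: (4,4) (3,0) (2,2) (0,1) (1,3)
row 1: (3,3) (1,1) (4,0) (2,4) (0,2)
row 2: (1,2) (0,4) (3,1) (4,3) (2,0)
row 3: (0,0) (2,3) (1,4) (3,2) (4,1)
row 4: (2,1) (4,2) (0,3) (1,0) (3,4)
Orthogonality requires all 25 pairs distinct.
Check by first coordinate: for each symbol s of L1, list the L2 entries in the n cells where L1 = s; they must all differ.
  L1 = 0: L2 entries (in reading order) 1, 2, 4, 0, 3 — all 5 distinct ✓
  L1 = 1: L2 entries (in reading order) 3, 1, 2, 4, 0 — all 5 distinct ✓
  L1 = 2: L2 entries (in reading order) 2, 4, 0, 3, 1 — all 5 distinct ✓
  L1 = 3: L2 entries (in reading order) 0, 3, 1, 2, 4 — all 5 distinct ✓
  L1 = 4: L2 entries (in reading order) 4, 0, 3, 1, 2 — all 5 distinct ✓
Every symbol of L1 meets every symbol of L2 exactly once, so all 25 pairs are distinct (25 of 25).
Conclusion: YES.

YES


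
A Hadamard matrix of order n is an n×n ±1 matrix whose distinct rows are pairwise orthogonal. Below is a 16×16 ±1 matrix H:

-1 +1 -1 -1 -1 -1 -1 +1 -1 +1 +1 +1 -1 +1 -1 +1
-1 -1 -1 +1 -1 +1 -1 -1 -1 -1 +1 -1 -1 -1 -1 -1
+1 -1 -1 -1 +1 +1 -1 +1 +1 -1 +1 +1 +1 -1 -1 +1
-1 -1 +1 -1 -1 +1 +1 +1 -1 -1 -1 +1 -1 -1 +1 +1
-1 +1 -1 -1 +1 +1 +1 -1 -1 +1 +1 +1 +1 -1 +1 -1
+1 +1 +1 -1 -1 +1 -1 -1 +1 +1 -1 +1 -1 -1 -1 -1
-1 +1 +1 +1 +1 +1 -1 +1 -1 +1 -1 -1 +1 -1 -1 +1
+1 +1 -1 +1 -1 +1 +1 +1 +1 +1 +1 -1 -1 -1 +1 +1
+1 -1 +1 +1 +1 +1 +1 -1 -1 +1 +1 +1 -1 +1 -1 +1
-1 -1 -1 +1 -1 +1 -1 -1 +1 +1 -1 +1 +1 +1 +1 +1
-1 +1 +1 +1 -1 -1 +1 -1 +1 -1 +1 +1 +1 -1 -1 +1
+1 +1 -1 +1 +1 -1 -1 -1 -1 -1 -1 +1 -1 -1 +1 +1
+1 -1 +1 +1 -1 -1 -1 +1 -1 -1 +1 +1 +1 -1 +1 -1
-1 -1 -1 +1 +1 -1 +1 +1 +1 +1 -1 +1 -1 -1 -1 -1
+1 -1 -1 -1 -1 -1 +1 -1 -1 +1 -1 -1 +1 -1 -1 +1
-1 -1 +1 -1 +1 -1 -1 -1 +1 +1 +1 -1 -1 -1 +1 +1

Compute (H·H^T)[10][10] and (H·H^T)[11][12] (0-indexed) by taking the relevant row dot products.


Row 10 of H: [-1, 1, 1, 1, -1, -1, 1, -1, 1, -1, 1, 1, 1, -1, -1, 1].
Row 11 of H: [1, 1, -1, 1, 1, -1, -1, -1, -1, -1, -1, 1, -1, -1, 1, 1].
Row 12 of H: [1, -1, 1, 1, -1, -1, -1, 1, -1, -1, 1, 1, 1, -1, 1, -1].
(H·H^T)[10][10] = Σ_j H[10][j]·H[10][j] = (-1)² + (1)² + (1)² + (1)² + (-1)² + (-1)² + (1)² + (-1)² + (1)² + (-1)² + (1)² + (1)² + (1)² + (-1)² + (-1)² + (1)² = 1 + 1 + 1 + 1 + 1 + 1 + 1 + 1 + 1 + 1 + 1 + 1 + 1 + 1 + 1 + 1 = 16.
(H·H^T)[11][12] = Σ_j H[11][j]·H[12][j] = (1)·(1) + (1)·(-1) + (-1)·(1) + (1)·(1) + (1)·(-1) + (-1)·(-1) + (-1)·(-1) + (-1)·(1) + (-1)·(-1) + (-1)·(-1) + (-1)·(1) + (1)·(1) + (-1)·(1) + (-1)·(-1) + (1)·(1) + (1)·(-1) = 1 + -1 + -1 + 1 + -1 + 1 + 1 + -1 + 1 + 1 + -1 + 1 + -1 + 1 + 1 + -1 = 2.
Rows 11 and 12 are not orthogonal (dot product = 2 ≠ 0), so H is not a Hadamard matrix.

(10,10) entry = 16; (11,12) entry = 2.


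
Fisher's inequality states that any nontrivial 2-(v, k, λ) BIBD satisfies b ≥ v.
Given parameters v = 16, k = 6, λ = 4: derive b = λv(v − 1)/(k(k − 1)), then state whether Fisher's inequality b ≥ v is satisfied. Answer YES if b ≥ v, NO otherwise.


r = λ(v − 1)/(k − 1) = 4·15/5 = 12.
b = vr/k = 16·12/6 = 32.
Fisher's inequality: b ≥ v ⇔ 32 ≥ 16? YES.

YES


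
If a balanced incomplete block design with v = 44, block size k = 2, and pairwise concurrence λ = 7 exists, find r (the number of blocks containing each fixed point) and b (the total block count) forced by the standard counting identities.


Any 2-(v, k, λ) BIBD satisfies two necessary conditions:
  (i)  Each point sits in r blocks, and counting incidences through any fixed point gives r(k − 1) = λ(v − 1), so r = λ(v − 1)/(k − 1).
  (ii) Total incidences bk = vr, so b = vr/k.
Step 1: r = λ(v − 1)/(k − 1) = 7·(44 − 1)/(2 − 1) = 7·43/1 = 301/1 = 301.
Step 2: b = vr/k = 44·301/2 = 13244/2 = 6622.
Check integrality: r = 301 ∈ Z ✓, b = 6622 ∈ Z ✓.
(These identities are necessary conditions: they determine r and b for any design with these parameters, but do not by themselves prove that one exists.)

r = 301, b = 6622.
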